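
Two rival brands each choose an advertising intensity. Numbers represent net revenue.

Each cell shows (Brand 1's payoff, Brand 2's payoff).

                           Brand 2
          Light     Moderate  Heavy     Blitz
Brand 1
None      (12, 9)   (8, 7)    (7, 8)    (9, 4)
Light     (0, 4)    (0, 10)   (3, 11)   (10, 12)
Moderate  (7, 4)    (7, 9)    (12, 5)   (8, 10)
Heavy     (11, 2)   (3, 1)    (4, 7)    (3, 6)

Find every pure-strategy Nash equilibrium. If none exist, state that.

Check each profile: it is a Nash equilibrium iff no player can strictly gain by switching unilaterally.
(None, Light): Brand 1 gets 12, best alternative 11; Brand 2 gets 9, best alternative 8. No profitable deviation — NE.
(None, Moderate): Brand 2 can switch to Light (7 → 9). Not NE.
(None, Heavy): Brand 1 can switch to Moderate (7 → 12). Not NE.
(None, Blitz): Brand 1 can switch to Light (9 → 10). Not NE.
(Light, Light): Brand 1 can switch to None (0 → 12). Not NE.
(Light, Moderate): Brand 1 can switch to None (0 → 8). Not NE.
(Light, Heavy): Brand 1 can switch to None (3 → 7). Not NE.
(Light, Blitz): Brand 1 gets 10, best alternative 9; Brand 2 gets 12, best alternative 11. No profitable deviation — NE.
(Moderate, Light): Brand 1 can switch to None (7 → 12). Not NE.
(Moderate, Moderate): Brand 1 can switch to None (7 → 8). Not NE.
(The remaining 6 profiles each have a profitable deviation by the same check.)

The pure Nash equilibria are (None, Light); (Light, Blitz).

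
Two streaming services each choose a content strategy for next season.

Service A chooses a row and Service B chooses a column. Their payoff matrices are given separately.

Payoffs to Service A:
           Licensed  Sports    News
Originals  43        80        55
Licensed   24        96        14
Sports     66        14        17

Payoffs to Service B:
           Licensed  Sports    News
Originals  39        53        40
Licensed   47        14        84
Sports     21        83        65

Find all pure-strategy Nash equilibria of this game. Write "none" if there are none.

For each strategy profile, look for a profitable unilateral deviation.
(Originals, Licensed): Service A can switch to Sports (43 → 66). Not NE.
(Originals, Sports): Service A can switch to Licensed (80 → 96). Not NE.
(Originals, News): Service B can switch to Sports (40 → 53). Not NE.
(Licensed, Licensed): Service A can switch to Originals (24 → 43). Not NE.
(Licensed, Sports): Service B can switch to Licensed (14 → 47). Not NE.
(Licensed, News): Service A can switch to Originals (14 → 55). Not NE.
(The remaining 3 profiles each have a profitable deviation by the same check.)

none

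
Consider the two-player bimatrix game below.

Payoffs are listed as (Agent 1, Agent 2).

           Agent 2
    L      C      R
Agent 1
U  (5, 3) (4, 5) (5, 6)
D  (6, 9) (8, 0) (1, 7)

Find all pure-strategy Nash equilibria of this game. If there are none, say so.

Agent 1 against L: payoffs 5, 6 → best response D.
Agent 1 against C: payoffs 4, 8 → best response D.
Agent 1 against R: payoffs 5, 1 → best response U.
Agent 2 against U: payoffs 3, 5, 6 → best response R.
Agent 2 against D: payoffs 9, 0, 7 → best response L.
Mutual best responses: (U, R); (D, L).

The pure Nash equilibria are (U, R), (D, L).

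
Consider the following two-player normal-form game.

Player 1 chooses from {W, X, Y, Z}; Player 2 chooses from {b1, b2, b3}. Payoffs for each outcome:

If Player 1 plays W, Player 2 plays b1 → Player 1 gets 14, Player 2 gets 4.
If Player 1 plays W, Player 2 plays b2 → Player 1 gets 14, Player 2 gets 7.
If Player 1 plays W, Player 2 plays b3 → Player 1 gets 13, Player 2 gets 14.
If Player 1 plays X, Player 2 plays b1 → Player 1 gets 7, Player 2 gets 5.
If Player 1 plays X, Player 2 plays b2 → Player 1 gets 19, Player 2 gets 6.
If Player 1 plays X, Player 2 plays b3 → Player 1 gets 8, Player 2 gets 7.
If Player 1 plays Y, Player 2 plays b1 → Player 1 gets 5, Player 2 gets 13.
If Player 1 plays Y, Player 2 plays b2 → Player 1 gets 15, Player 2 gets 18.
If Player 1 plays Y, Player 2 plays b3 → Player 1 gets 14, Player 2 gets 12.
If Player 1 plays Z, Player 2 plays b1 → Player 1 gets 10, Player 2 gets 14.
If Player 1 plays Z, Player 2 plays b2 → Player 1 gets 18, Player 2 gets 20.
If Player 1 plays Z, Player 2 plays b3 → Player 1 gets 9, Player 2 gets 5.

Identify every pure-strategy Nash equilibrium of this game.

none

Player 1 against b1: payoffs 14, 7, 5, 10 → best response W.
Player 1 against b2: payoffs 14, 19, 15, 18 → best response X.
Player 1 against b3: payoffs 13, 8, 14, 9 → best response Y.
Player 2 against W: payoffs 4, 7, 14 → best response b3.
Player 2 against X: payoffs 5, 6, 7 → best response b3.
Player 2 against Y: payoffs 13, 18, 12 → best response b2.
Player 2 against Z: payoffs 14, 20, 5 → best response b2.
No profile is a mutual best response for all players.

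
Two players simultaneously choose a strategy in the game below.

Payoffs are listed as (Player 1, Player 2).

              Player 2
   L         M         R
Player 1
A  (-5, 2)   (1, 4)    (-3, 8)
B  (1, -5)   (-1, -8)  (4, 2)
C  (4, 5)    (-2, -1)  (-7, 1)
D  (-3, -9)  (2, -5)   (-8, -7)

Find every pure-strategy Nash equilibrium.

(A, L): Player 1 can switch to B (-5 → 1). Not NE.
(A, M): Player 1 can switch to D (1 → 2). Not NE.
(A, R): Player 1 can switch to B (-3 → 4). Not NE.
(B, L): Player 1 can switch to C (1 → 4). Not NE.
(B, M): Player 1 can switch to A (-1 → 1). Not NE.
(B, R): Player 1 gets 4, best alternative -3; Player 2 gets 2, best alternative -5. No profitable deviation — NE.
(C, L): Player 1 gets 4, best alternative 1; Player 2 gets 5, best alternative 1. No profitable deviation — NE.
(C, M): Player 1 can switch to A (-2 → 1). Not NE.
(C, R): Player 1 can switch to A (-7 → -3). Not NE.
(D, L): Player 1 can switch to B (-3 → 1). Not NE.
(D, M): Player 1 gets 2, best alternative 1; Player 2 gets -5, best alternative -7. No profitable deviation — NE.
(D, R): Player 1 can switch to A (-8 → -3). Not NE.

(B, R) and (C, L) and (D, M)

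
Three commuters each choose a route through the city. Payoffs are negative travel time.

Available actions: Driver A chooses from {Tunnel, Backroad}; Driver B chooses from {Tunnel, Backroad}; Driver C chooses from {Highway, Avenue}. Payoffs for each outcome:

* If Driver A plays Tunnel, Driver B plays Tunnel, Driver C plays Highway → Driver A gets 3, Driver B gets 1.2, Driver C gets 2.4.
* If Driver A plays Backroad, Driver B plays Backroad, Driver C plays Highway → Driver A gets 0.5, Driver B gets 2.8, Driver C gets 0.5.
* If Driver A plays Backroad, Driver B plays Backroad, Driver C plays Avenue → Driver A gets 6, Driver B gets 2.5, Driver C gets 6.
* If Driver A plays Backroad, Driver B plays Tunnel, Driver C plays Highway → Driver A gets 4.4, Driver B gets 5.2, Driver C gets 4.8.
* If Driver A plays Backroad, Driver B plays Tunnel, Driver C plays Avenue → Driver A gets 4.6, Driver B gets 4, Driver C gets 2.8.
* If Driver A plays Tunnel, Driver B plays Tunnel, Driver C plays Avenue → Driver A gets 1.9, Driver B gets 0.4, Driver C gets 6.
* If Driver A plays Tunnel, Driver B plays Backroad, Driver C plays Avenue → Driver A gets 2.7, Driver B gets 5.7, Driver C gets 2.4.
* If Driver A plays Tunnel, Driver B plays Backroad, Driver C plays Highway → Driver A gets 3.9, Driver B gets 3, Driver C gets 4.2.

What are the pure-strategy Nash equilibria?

Driver A against (Tunnel, Highway): payoffs 3, 4.4 → best response Backroad.
Driver A against (Tunnel, Avenue): payoffs 1.9, 4.6 → best response Backroad.
Driver A against (Backroad, Highway): payoffs 3.9, 0.5 → best response Tunnel.
Driver A against (Backroad, Avenue): payoffs 2.7, 6 → best response Backroad.
Driver B against (Tunnel, Highway): payoffs 1.2, 3 → best response Backroad.
Driver B against (Tunnel, Avenue): payoffs 0.4, 5.7 → best response Backroad.
Driver B against (Backroad, Highway): payoffs 5.2, 2.8 → best response Tunnel.
Driver B against (Backroad, Avenue): payoffs 4, 2.5 → best response Tunnel.
Driver C against (Tunnel, Tunnel): payoffs 2.4, 6 → best response Avenue.
Driver C against (Tunnel, Backroad): payoffs 4.2, 2.4 → best response Highway.
Driver C against (Backroad, Tunnel): payoffs 4.8, 2.8 → best response Highway.
Driver C against (Backroad, Backroad): payoffs 0.5, 6 → best response Avenue.
Mutual best responses: (Tunnel, Backroad, Highway); (Backroad, Tunnel, Highway).

Pure-strategy Nash equilibria: (Tunnel, Backroad, Highway), (Backroad, Tunnel, Highway)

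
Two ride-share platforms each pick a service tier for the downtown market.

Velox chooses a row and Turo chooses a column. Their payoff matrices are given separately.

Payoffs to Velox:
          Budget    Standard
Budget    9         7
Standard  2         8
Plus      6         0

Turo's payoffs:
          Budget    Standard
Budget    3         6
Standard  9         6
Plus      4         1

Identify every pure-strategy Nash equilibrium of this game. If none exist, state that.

Velox against Budget: payoffs 9, 2, 6 → best response Budget.
Velox against Standard: payoffs 7, 8, 0 → best response Standard.
Turo against Budget: payoffs 3, 6 → best response Standard.
Turo against Standard: payoffs 9, 6 → best response Budget.
Turo against Plus: payoffs 4, 1 → best response Budget.
No profile is a mutual best response for all players.

This game has no pure Nash equilibrium.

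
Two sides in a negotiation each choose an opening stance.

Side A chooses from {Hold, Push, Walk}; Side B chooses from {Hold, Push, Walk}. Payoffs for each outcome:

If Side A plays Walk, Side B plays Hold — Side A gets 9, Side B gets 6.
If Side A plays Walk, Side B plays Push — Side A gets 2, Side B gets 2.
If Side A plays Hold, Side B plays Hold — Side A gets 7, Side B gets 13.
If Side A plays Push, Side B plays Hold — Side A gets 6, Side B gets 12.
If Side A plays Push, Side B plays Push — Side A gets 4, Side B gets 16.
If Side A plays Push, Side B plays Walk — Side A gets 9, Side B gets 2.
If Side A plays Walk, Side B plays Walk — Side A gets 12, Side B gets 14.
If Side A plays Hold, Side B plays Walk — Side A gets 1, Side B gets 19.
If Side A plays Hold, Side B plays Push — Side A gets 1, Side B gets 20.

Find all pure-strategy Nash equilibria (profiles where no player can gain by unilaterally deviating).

Pure-strategy Nash equilibria: (Push, Push); (Walk, Walk)

Side A against Hold: payoffs 7, 6, 9 → best response Walk.
Side A against Push: payoffs 1, 4, 2 → best response Push.
Side A against Walk: payoffs 1, 9, 12 → best response Walk.
Side B against Hold: payoffs 13, 20, 19 → best response Push.
Side B against Push: payoffs 12, 16, 2 → best response Push.
Side B against Walk: payoffs 6, 2, 14 → best response Walk.
Mutual best responses: (Push, Push); (Walk, Walk).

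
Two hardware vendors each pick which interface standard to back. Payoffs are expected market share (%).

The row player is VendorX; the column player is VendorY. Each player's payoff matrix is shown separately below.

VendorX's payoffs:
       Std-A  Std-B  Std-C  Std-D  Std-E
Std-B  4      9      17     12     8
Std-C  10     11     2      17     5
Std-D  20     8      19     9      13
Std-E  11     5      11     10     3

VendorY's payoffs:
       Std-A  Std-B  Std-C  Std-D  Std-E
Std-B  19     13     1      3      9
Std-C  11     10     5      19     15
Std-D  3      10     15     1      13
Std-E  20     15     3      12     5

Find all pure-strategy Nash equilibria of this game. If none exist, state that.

VendorX against Std-A: payoffs 4, 10, 20, 11 → best response Std-D.
VendorX against Std-B: payoffs 9, 11, 8, 5 → best response Std-C.
VendorX against Std-C: payoffs 17, 2, 19, 11 → best response Std-D.
VendorX against Std-D: payoffs 12, 17, 9, 10 → best response Std-C.
VendorX against Std-E: payoffs 8, 5, 13, 3 → best response Std-D.
VendorY against Std-B: payoffs 19, 13, 1, 3, 9 → best response Std-A.
VendorY against Std-C: payoffs 11, 10, 5, 19, 15 → best response Std-D.
VendorY against Std-D: payoffs 3, 10, 15, 1, 13 → best response Std-C.
VendorY against Std-E: payoffs 20, 15, 3, 12, 5 → best response Std-A.
Mutual best responses: (Std-C, Std-D); (Std-D, Std-C).

Pure-strategy Nash equilibria: (Std-C, Std-D); (Std-D, Std-C)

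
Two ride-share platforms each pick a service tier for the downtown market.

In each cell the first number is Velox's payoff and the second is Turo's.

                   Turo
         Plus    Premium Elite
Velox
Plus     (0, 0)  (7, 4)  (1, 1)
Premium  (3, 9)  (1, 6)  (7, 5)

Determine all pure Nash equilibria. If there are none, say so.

The pure Nash equilibria are (Plus, Premium); (Premium, Plus).

(Plus, Plus): Velox can switch to Premium (0 → 3). Not NE.
(Plus, Premium): Velox gets 7, best alternative 1; Turo gets 4, best alternative 1. No profitable deviation — NE.
(Plus, Elite): Velox can switch to Premium (1 → 7). Not NE.
(Premium, Plus): Velox gets 3, best alternative 0; Turo gets 9, best alternative 6. No profitable deviation — NE.
(Premium, Premium): Velox can switch to Plus (1 → 7). Not NE.
(Premium, Elite): Turo can switch to Plus (5 → 9). Not NE.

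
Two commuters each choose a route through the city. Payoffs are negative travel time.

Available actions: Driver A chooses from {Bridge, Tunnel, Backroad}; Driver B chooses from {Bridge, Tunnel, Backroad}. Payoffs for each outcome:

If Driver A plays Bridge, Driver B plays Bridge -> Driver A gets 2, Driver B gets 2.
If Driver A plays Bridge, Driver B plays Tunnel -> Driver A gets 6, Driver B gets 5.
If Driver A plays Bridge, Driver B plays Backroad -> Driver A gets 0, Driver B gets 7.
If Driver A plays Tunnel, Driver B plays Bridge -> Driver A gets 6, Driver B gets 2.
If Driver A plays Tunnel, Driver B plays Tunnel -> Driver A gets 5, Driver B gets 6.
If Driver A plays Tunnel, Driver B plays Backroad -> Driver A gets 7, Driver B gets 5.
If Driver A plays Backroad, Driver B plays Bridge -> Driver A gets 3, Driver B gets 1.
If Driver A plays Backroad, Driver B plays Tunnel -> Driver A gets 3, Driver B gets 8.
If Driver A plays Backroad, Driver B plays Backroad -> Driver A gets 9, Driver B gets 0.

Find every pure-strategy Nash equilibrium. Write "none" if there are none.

(Bridge, Bridge): Driver A can switch to Tunnel (2 → 6). Not NE.
(Bridge, Tunnel): Driver B can switch to Backroad (5 → 7). Not NE.
(Bridge, Backroad): Driver A can switch to Tunnel (0 → 7). Not NE.
(Tunnel, Bridge): Driver B can switch to Tunnel (2 → 6). Not NE.
(Tunnel, Tunnel): Driver A can switch to Bridge (5 → 6). Not NE.
(Tunnel, Backroad): Driver A can switch to Backroad (7 → 9). Not NE.
(Backroad, Bridge): Driver A can switch to Tunnel (3 → 6). Not NE.
(Backroad, Tunnel): Driver A can switch to Bridge (3 → 6). Not NE.
(Backroad, Backroad): Driver B can switch to Bridge (0 → 1). Not NE.

No pure-strategy Nash equilibrium.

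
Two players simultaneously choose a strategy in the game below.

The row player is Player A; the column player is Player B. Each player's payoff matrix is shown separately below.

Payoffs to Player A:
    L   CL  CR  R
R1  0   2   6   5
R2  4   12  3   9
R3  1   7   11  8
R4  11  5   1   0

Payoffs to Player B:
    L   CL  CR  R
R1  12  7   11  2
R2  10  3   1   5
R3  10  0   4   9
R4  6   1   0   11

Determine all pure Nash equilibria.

This game has no pure Nash equilibrium.

Player A against L: payoffs 0, 4, 1, 11 → best response R4.
Player A against CL: payoffs 2, 12, 7, 5 → best response R2.
Player A against CR: payoffs 6, 3, 11, 1 → best response R3.
Player A against R: payoffs 5, 9, 8, 0 → best response R2.
Player B against R1: payoffs 12, 7, 11, 2 → best response L.
Player B against R2: payoffs 10, 3, 1, 5 → best response L.
Player B against R3: payoffs 10, 0, 4, 9 → best response L.
Player B against R4: payoffs 6, 1, 0, 11 → best response R.
No profile is a mutual best response for all players.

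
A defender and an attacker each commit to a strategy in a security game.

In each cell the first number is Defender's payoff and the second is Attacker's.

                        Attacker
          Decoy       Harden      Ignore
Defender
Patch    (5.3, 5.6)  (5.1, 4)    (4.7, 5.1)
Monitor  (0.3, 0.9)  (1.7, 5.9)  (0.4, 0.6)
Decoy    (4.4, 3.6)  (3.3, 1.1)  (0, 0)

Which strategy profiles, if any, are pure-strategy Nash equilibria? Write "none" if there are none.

(Patch, Decoy): Defender gets 5.3, best alternative 4.4; Attacker gets 5.6, best alternative 5.1. No profitable deviation — NE.
(Patch, Harden): Attacker can switch to Decoy (4 → 5.6). Not NE.
(Patch, Ignore): Attacker can switch to Decoy (5.1 → 5.6). Not NE.
(Monitor, Decoy): Defender can switch to Patch (0.3 → 5.3). Not NE.
(Monitor, Harden): Defender can switch to Patch (1.7 → 5.1). Not NE.
(Monitor, Ignore): Defender can switch to Patch (0.4 → 4.7). Not NE.
(Decoy, Decoy): Defender can switch to Patch (4.4 → 5.3). Not NE.
(The remaining 2 profiles each have a profitable deviation by the same check.)

(Patch, Decoy)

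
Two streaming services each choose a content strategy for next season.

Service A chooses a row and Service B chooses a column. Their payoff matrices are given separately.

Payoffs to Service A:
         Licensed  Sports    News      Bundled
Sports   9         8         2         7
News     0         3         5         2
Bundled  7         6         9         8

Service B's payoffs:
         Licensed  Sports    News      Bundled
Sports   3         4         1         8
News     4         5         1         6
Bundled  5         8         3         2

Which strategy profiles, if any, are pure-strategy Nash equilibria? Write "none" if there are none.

Service A against Licensed: payoffs 9, 0, 7 → best response Sports.
Service A against Sports: payoffs 8, 3, 6 → best response Sports.
Service A against News: payoffs 2, 5, 9 → best response Bundled.
Service A against Bundled: payoffs 7, 2, 8 → best response Bundled.
Service B against Sports: payoffs 3, 4, 1, 8 → best response Bundled.
Service B against News: payoffs 4, 5, 1, 6 → best response Bundled.
Service B against Bundled: payoffs 5, 8, 3, 2 → best response Sports.
No profile is a mutual best response for all players.

No pure-strategy Nash equilibrium.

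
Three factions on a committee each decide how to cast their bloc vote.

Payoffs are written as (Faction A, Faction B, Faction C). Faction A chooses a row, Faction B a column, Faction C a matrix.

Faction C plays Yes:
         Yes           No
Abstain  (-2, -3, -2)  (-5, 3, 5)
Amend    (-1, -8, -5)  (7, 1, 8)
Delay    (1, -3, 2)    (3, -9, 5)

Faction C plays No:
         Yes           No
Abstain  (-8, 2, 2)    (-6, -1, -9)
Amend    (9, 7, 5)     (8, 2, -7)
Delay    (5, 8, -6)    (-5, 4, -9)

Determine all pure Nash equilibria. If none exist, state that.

The pure Nash equilibria are (Amend, Yes, No); (Amend, No, Yes); (Delay, Yes, Yes).

For each strategy profile, look for a profitable unilateral deviation.
(Abstain, Yes, Yes): Faction A can switch to Amend (-2 → -1). Not NE.
(Abstain, Yes, No): Faction A can switch to Amend (-8 → 9). Not NE.
(Abstain, No, Yes): Faction A can switch to Amend (-5 → 7). Not NE.
(Abstain, No, No): Faction A can switch to Amend (-6 → 8). Not NE.
(Amend, Yes, Yes): Faction A can switch to Delay (-1 → 1). Not NE.
(Amend, Yes, No): Faction A gets 9, best alternative 5; Faction B gets 7, best alternative 2; Faction C gets 5, best alternative -5. No profitable deviation — NE.
(Amend, No, Yes): Faction A gets 7, best alternative 3; Faction B gets 1, best alternative -8; Faction C gets 8, best alternative -7. No profitable deviation — NE.
(Amend, No, No): Faction B can switch to Yes (2 → 7). Not NE.
(Delay, Yes, Yes): Faction A gets 1, best alternative -1; Faction B gets -3, best alternative -9; Faction C gets 2, best alternative -6. No profitable deviation — NE.
(Delay, Yes, No): Faction A can switch to Amend (5 → 9). Not NE.
(Delay, No, Yes): Faction A can switch to Amend (3 → 7). Not NE.
(The remaining 1 profile has a profitable deviation by the same check.)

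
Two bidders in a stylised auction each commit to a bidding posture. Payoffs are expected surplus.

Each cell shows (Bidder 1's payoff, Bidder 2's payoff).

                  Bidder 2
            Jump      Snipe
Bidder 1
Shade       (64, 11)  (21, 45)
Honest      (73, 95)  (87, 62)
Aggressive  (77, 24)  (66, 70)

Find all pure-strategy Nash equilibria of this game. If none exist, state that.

none

Bidder 1 against Jump: payoffs 64, 73, 77 → best response Aggressive.
Bidder 1 against Snipe: payoffs 21, 87, 66 → best response Honest.
Bidder 2 against Shade: payoffs 11, 45 → best response Snipe.
Bidder 2 against Honest: payoffs 95, 62 → best response Jump.
Bidder 2 against Aggressive: payoffs 24, 70 → best response Snipe.
No profile is a mutual best response for all players.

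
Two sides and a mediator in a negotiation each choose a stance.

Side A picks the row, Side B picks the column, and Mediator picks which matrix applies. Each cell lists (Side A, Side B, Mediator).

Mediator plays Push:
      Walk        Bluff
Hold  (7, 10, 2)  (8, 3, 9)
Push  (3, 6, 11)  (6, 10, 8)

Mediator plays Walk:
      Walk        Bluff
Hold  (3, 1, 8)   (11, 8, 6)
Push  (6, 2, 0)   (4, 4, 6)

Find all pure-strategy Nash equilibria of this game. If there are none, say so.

Side A against (Walk, Push): payoffs 7, 3 → best response Hold.
Side A against (Walk, Walk): payoffs 3, 6 → best response Push.
Side A against (Bluff, Push): payoffs 8, 6 → best response Hold.
Side A against (Bluff, Walk): payoffs 11, 4 → best response Hold.
Side B against (Hold, Push): payoffs 10, 3 → best response Walk.
Side B against (Hold, Walk): payoffs 1, 8 → best response Bluff.
Side B against (Push, Push): payoffs 6, 10 → best response Bluff.
Side B against (Push, Walk): payoffs 2, 4 → best response Bluff.
Mediator against (Hold, Walk): payoffs 2, 8 → best response Walk.
Mediator against (Hold, Bluff): payoffs 9, 6 → best response Push.
Mediator against (Push, Walk): payoffs 11, 0 → best response Push.
Mediator against (Push, Bluff): payoffs 8, 6 → best response Push.
No profile is a mutual best response for all players.

There is no pure-strategy Nash equilibrium.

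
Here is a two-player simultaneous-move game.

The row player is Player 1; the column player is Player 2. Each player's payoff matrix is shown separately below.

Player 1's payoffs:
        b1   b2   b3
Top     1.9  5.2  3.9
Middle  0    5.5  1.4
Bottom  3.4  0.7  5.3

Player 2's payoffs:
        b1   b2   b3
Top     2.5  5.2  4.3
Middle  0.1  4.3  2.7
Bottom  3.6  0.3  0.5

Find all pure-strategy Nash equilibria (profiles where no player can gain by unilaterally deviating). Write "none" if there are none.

Player 1 against b1: payoffs 1.9, 0, 3.4 → best response Bottom.
Player 1 against b2: payoffs 5.2, 5.5, 0.7 → best response Middle.
Player 1 against b3: payoffs 3.9, 1.4, 5.3 → best response Bottom.
Player 2 against Top: payoffs 2.5, 5.2, 4.3 → best response b2.
Player 2 against Middle: payoffs 0.1, 4.3, 2.7 → best response b2.
Player 2 against Bottom: payoffs 3.6, 0.3, 0.5 → best response b1.
Mutual best responses: (Middle, b2); (Bottom, b1).

Pure-strategy Nash equilibria: (Middle, b2) and (Bottom, b1)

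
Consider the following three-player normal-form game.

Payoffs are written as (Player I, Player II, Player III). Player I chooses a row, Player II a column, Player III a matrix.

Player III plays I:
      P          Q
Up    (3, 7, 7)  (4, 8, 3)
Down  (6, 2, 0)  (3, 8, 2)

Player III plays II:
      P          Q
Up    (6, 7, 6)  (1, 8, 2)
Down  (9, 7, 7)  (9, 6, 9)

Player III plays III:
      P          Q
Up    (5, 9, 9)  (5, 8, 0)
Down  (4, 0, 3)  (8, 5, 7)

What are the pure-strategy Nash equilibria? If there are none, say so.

Player I against (P, I): payoffs 3, 6 → best response Down.
Player I against (P, II): payoffs 6, 9 → best response Down.
Player I against (P, III): payoffs 5, 4 → best response Up.
Player I against (Q, I): payoffs 4, 3 → best response Up.
Player I against (Q, II): payoffs 1, 9 → best response Down.
Player I against (Q, III): payoffs 5, 8 → best response Down.
Player II against (Up, I): payoffs 7, 8 → best response Q.
Player II against (Up, II): payoffs 7, 8 → best response Q.
Player II against (Up, III): payoffs 9, 8 → best response P.
Player II against (Down, I): payoffs 2, 8 → best response Q.
Player II against (Down, II): payoffs 7, 6 → best response P.
Player II against (Down, III): payoffs 0, 5 → best response Q.
Player III against (Up, P): payoffs 7, 6, 9 → best response III.
Player III against (Up, Q): payoffs 3, 2, 0 → best response I.
Player III against (Down, P): payoffs 0, 7, 3 → best response II.
Player III against (Down, Q): payoffs 2, 9, 7 → best response II.
Mutual best responses: (Up, P, III); (Up, Q, I); (Down, P, II).

Pure-strategy Nash equilibria: (Up, P, III), (Up, Q, I), (Down, P, II)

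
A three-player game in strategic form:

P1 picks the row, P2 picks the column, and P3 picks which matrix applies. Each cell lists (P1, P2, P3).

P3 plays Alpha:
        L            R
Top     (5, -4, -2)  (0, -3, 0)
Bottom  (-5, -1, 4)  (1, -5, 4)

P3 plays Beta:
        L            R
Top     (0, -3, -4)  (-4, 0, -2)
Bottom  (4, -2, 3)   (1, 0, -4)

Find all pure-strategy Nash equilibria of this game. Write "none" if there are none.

For each player, find the best response to each opponent profile; mutual best responses are the pure NE.
P1 against (L, Alpha): payoffs 5, -5 → best response Top.
P1 against (L, Beta): payoffs 0, 4 → best response Bottom.
P1 against (R, Alpha): payoffs 0, 1 → best response Bottom.
P1 against (R, Beta): payoffs -4, 1 → best response Bottom.
P2 against (Top, Alpha): payoffs -4, -3 → best response R.
P2 against (Top, Beta): payoffs -3, 0 → best response R.
P2 against (Bottom, Alpha): payoffs -1, -5 → best response L.
P2 against (Bottom, Beta): payoffs -2, 0 → best response R.
P3 against (Top, L): payoffs -2, -4 → best response Alpha.
P3 against (Top, R): payoffs 0, -2 → best response Alpha.
P3 against (Bottom, L): payoffs 4, 3 → best response Alpha.
P3 against (Bottom, R): payoffs 4, -4 → best response Alpha.
No profile is a mutual best response for all players.

There is no pure-strategy Nash equilibrium.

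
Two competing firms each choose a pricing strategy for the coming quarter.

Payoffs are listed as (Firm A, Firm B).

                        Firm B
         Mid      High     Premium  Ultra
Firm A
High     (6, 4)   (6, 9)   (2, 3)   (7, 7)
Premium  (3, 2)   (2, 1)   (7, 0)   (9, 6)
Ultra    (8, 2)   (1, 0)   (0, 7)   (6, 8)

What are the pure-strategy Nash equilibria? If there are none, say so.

The pure Nash equilibria are (High, High); (Premium, Ultra).

Check each profile: it is a Nash equilibrium iff no player can strictly gain by switching unilaterally.
(High, Mid): Firm A can switch to Ultra (6 → 8). Not NE.
(High, High): Firm A gets 6, best alternative 2; Firm B gets 9, best alternative 7. No profitable deviation — NE.
(High, Premium): Firm A can switch to Premium (2 → 7). Not NE.
(High, Ultra): Firm A can switch to Premium (7 → 9). Not NE.
(Premium, Mid): Firm A can switch to High (3 → 6). Not NE.
(Premium, High): Firm A can switch to High (2 → 6). Not NE.
(Premium, Premium): Firm B can switch to Mid (0 → 2). Not NE.
(Premium, Ultra): Firm A gets 9, best alternative 7; Firm B gets 6, best alternative 2. No profitable deviation — NE.
(Ultra, Mid): Firm B can switch to Premium (2 → 7). Not NE.
(Ultra, High): Firm A can switch to High (1 → 6). Not NE.
(Ultra, Premium): Firm A can switch to High (0 → 2). Not NE.
(Ultra, Ultra): Firm A can switch to High (6 → 7). Not NE.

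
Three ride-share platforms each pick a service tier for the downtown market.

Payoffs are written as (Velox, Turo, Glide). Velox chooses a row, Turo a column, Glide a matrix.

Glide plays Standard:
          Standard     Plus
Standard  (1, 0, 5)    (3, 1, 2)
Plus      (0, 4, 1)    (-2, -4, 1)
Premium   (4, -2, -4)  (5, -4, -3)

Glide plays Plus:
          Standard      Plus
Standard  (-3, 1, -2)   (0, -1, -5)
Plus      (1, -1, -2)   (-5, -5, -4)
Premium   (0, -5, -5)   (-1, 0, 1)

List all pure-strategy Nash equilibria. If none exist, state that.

The unique pure-strategy Nash equilibrium is (Premium, Standard, Standard).

Velox against (Standard, Standard): payoffs 1, 0, 4 → best response Premium.
Velox against (Standard, Plus): payoffs -3, 1, 0 → best response Plus.
Velox against (Plus, Standard): payoffs 3, -2, 5 → best response Premium.
Velox against (Plus, Plus): payoffs 0, -5, -1 → best response Standard.
Turo against (Standard, Standard): payoffs 0, 1 → best response Plus.
Turo against (Standard, Plus): payoffs 1, -1 → best response Standard.
Turo against (Plus, Standard): payoffs 4, -4 → best response Standard.
Turo against (Plus, Plus): payoffs -1, -5 → best response Standard.
Turo against (Premium, Standard): payoffs -2, -4 → best response Standard.
Turo against (Premium, Plus): payoffs -5, 0 → best response Plus.
Glide against (Standard, Standard): payoffs 5, -2 → best response Standard.
Glide against (Standard, Plus): payoffs 2, -5 → best response Standard.
Glide against (Plus, Standard): payoffs 1, -2 → best response Standard.
Glide against (Plus, Plus): payoffs 1, -4 → best response Standard.
Glide against (Premium, Standard): payoffs -4, -5 → best response Standard.
Glide against (Premium, Plus): payoffs -3, 1 → best response Plus.
Mutual best responses: (Premium, Standard, Standard).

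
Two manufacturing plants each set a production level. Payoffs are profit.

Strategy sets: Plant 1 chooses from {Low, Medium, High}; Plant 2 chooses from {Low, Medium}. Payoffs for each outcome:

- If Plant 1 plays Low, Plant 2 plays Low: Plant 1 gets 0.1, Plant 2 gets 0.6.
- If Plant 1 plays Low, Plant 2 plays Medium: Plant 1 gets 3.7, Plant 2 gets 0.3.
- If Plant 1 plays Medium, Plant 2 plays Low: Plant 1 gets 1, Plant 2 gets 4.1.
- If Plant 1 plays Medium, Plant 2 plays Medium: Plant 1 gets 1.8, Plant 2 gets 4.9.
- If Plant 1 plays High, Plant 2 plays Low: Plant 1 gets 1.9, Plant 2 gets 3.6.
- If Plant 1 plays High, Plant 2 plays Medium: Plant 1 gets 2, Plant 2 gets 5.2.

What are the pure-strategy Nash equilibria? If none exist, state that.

Plant 1 against Low: payoffs 0.1, 1, 1.9 → best response High.
Plant 1 against Medium: payoffs 3.7, 1.8, 2 → best response Low.
Plant 2 against Low: payoffs 0.6, 0.3 → best response Low.
Plant 2 against Medium: payoffs 4.1, 4.9 → best response Medium.
Plant 2 against High: payoffs 3.6, 5.2 → best response Medium.
No profile is a mutual best response for all players.

There is no pure-strategy Nash equilibrium.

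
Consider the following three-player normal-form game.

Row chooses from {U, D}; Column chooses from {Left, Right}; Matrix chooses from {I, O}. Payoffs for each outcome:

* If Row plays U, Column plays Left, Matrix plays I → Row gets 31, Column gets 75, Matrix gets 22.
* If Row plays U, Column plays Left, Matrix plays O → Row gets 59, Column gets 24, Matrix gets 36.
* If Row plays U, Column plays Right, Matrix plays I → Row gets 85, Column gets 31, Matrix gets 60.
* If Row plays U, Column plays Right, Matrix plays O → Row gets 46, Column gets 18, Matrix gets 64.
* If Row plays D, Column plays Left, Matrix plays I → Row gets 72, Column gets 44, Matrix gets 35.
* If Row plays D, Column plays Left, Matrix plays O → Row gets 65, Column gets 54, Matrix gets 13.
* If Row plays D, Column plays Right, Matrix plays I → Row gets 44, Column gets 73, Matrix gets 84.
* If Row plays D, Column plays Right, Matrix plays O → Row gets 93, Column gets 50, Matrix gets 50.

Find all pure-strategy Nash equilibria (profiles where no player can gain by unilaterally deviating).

No pure-strategy Nash equilibrium.

Row against (Left, I): payoffs 31, 72 → best response D.
Row against (Left, O): payoffs 59, 65 → best response D.
Row against (Right, I): payoffs 85, 44 → best response U.
Row against (Right, O): payoffs 46, 93 → best response D.
Column against (U, I): payoffs 75, 31 → best response Left.
Column against (U, O): payoffs 24, 18 → best response Left.
Column against (D, I): payoffs 44, 73 → best response Right.
Column against (D, O): payoffs 54, 50 → best response Left.
Matrix against (U, Left): payoffs 22, 36 → best response O.
Matrix against (U, Right): payoffs 60, 64 → best response O.
Matrix against (D, Left): payoffs 35, 13 → best response I.
Matrix against (D, Right): payoffs 84, 50 → best response I.
No profile is a mutual best response for all players.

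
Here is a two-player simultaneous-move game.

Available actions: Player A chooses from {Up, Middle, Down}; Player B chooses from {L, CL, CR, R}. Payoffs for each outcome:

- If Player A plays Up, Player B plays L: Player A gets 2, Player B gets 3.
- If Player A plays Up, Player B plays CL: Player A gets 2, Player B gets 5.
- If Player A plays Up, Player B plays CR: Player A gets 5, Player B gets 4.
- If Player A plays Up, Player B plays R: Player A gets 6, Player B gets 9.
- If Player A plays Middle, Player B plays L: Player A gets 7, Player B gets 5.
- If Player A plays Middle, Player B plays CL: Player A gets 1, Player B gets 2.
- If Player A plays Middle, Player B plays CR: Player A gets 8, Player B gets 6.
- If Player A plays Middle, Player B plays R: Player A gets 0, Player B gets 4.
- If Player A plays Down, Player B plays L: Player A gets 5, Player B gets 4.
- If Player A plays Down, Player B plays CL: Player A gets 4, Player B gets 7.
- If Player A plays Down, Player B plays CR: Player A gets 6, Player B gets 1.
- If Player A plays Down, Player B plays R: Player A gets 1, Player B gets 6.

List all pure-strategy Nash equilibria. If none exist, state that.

(Up, R) and (Middle, CR) and (Down, CL)

Player A against L: payoffs 2, 7, 5 → best response Middle.
Player A against CL: payoffs 2, 1, 4 → best response Down.
Player A against CR: payoffs 5, 8, 6 → best response Middle.
Player A against R: payoffs 6, 0, 1 → best response Up.
Player B against Up: payoffs 3, 5, 4, 9 → best response R.
Player B against Middle: payoffs 5, 2, 6, 4 → best response CR.
Player B against Down: payoffs 4, 7, 1, 6 → best response CL.
Mutual best responses: (Up, R); (Middle, CR); (Down, CL).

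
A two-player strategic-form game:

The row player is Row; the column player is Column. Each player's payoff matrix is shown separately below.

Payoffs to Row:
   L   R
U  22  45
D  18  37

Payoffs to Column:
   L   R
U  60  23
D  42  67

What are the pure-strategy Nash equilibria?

Pure NE: (U, L)

Row against L: payoffs 22, 18 → best response U.
Row against R: payoffs 45, 37 → best response U.
Column against U: payoffs 60, 23 → best response L.
Column against D: payoffs 42, 67 → best response R.
Mutual best responses: (U, L).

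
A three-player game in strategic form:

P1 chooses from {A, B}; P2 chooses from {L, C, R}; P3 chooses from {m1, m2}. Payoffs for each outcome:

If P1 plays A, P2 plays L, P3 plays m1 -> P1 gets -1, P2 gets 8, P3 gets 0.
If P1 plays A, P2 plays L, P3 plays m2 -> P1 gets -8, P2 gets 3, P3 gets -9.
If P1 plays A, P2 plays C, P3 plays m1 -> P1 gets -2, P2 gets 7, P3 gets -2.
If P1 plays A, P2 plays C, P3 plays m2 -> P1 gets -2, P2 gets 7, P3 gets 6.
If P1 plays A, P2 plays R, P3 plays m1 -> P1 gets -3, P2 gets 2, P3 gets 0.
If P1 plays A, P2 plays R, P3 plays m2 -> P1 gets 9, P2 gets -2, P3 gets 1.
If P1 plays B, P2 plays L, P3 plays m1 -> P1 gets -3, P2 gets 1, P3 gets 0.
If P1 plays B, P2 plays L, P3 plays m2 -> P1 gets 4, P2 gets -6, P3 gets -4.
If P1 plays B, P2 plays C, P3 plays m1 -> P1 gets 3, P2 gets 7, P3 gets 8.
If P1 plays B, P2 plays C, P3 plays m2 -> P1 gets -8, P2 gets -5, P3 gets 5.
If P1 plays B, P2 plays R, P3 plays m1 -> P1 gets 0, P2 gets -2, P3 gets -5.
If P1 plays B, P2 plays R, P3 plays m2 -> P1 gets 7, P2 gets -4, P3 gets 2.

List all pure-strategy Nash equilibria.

(A, L, m1): P1 gets -1, best alternative -3; P2 gets 8, best alternative 7; P3 gets 0, best alternative -9. No profitable deviation — NE.
(A, L, m2): P1 can switch to B (-8 → 4). Not NE.
(A, C, m1): P1 can switch to B (-2 → 3). Not NE.
(A, C, m2): P1 gets -2, best alternative -8; P2 gets 7, best alternative 3; P3 gets 6, best alternative -2. No profitable deviation — NE.
(A, R, m1): P1 can switch to B (-3 → 0). Not NE.
(A, R, m2): P2 can switch to L (-2 → 3). Not NE.
(B, L, m1): P1 can switch to A (-3 → -1). Not NE.
(B, L, m2): P2 can switch to C (-6 → -5). Not NE.
(B, C, m1): P1 gets 3, best alternative -2; P2 gets 7, best alternative 1; P3 gets 8, best alternative 5. No profitable deviation — NE.
(The remaining 3 profiles each have a profitable deviation by the same check.)

Pure-strategy Nash equilibria: (A, L, m1), (A, C, m2), (B, C, m1)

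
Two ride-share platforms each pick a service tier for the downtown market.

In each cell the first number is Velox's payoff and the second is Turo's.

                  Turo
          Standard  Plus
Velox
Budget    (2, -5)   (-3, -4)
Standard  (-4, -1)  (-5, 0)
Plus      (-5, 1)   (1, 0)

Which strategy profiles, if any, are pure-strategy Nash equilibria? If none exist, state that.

(Budget, Standard): Turo can switch to Plus (-5 → -4). Not NE.
(Budget, Plus): Velox can switch to Plus (-3 → 1). Not NE.
(Standard, Standard): Velox can switch to Budget (-4 → 2). Not NE.
(Standard, Plus): Velox can switch to Budget (-5 → -3). Not NE.
(Plus, Standard): Velox can switch to Budget (-5 → 2). Not NE.
(Plus, Plus): Turo can switch to Standard (0 → 1). Not NE.

This game has no pure Nash equilibrium.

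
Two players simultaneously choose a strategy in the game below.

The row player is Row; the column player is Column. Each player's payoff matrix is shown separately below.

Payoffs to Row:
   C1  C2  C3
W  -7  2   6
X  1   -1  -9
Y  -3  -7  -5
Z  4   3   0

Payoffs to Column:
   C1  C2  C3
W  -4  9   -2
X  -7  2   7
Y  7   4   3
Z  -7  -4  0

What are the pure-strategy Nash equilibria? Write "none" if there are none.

Row against C1: payoffs -7, 1, -3, 4 → best response Z.
Row against C2: payoffs 2, -1, -7, 3 → best response Z.
Row against C3: payoffs 6, -9, -5, 0 → best response W.
Column against W: payoffs -4, 9, -2 → best response C2.
Column against X: payoffs -7, 2, 7 → best response C3.
Column against Y: payoffs 7, 4, 3 → best response C1.
Column against Z: payoffs -7, -4, 0 → best response C3.
No profile is a mutual best response for all players.

There is no pure-strategy Nash equilibrium.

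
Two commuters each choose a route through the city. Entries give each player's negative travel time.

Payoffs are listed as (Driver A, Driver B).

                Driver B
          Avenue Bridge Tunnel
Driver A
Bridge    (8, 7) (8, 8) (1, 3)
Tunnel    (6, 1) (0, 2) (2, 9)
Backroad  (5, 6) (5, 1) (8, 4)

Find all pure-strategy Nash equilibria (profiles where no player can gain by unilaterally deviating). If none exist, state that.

(Bridge, Avenue): Driver B can switch to Bridge (7 → 8). Not NE.
(Bridge, Bridge): Driver A gets 8, best alternative 5; Driver B gets 8, best alternative 7. No profitable deviation — NE.
(Bridge, Tunnel): Driver A can switch to Tunnel (1 → 2). Not NE.
(Tunnel, Avenue): Driver A can switch to Bridge (6 → 8). Not NE.
(Tunnel, Bridge): Driver A can switch to Bridge (0 → 8). Not NE.
(Tunnel, Tunnel): Driver A can switch to Backroad (2 → 8). Not NE.
(Backroad, Avenue): Driver A can switch to Bridge (5 → 8). Not NE.
(Backroad, Bridge): Driver A can switch to Bridge (5 → 8). Not NE.
(Backroad, Tunnel): Driver B can switch to Avenue (4 → 6). Not NE.

(Bridge, Bridge)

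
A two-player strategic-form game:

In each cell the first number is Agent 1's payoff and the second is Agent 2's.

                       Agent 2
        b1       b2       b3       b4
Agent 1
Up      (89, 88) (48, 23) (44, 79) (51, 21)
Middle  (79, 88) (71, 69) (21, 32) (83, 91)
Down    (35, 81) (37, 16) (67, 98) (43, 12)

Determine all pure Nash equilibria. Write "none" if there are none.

Agent 1 against b1: payoffs 89, 79, 35 → best response Up.
Agent 1 against b2: payoffs 48, 71, 37 → best response Middle.
Agent 1 against b3: payoffs 44, 21, 67 → best response Down.
Agent 1 against b4: payoffs 51, 83, 43 → best response Middle.
Agent 2 against Up: payoffs 88, 23, 79, 21 → best response b1.
Agent 2 against Middle: payoffs 88, 69, 32, 91 → best response b4.
Agent 2 against Down: payoffs 81, 16, 98, 12 → best response b3.
Mutual best responses: (Up, b1); (Middle, b4); (Down, b3).

The pure Nash equilibria are (Up, b1) and (Middle, b4) and (Down, b3).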